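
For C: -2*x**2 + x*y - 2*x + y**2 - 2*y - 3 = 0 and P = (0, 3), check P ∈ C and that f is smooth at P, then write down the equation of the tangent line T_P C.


Tangent line at P: x + 4*y - 12 = 0.

Step 1: f(0, 3) = 0, so P lies on C.
Step 2: partial derivatives
  f_x(x, y) = -4*x + y - 2, f_y(x, y) = x + 2*y - 2.
  f_x(P) = 1, f_y(P) = 4 (gradient nonzero, so P is smooth).
Step 3: tangent line at P: 1·(x − 0) + 4·(y − 3) = 0.
Expanding: x + 4*y - 12 = 0.


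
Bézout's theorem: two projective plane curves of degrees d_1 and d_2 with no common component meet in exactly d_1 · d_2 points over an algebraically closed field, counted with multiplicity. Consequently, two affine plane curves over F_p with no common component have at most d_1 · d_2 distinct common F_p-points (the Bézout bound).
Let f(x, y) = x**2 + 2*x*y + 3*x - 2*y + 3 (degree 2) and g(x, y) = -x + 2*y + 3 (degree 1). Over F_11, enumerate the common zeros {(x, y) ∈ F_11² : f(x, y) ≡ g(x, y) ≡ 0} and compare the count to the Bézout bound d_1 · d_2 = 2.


Common zeros: ∅; count = 0; Bézout bound = 2.

deg(f) = 2, deg(g) = 1, so Bézout bound = 2.
Scan x ∈ F_11. For each x, list the y ∈ F_11 with f(x, y) ≡ 0 and those with g(x, y) ≡ 0 (mod 11); the common zeros in that column are the intersection.
  x = 0: f ≡ 0 at y ∈ {7}; g ≡ 0 at y ∈ {4}; common: ∅.
  x = 1: f ≡ 0 at y ∈ ∅; g ≡ 0 at y ∈ {10}; common: ∅.
  x = 2: f ≡ 0 at y ∈ {10}; g ≡ 0 at y ∈ {5}; common: ∅.
  x = 3: f ≡ 0 at y ∈ {3}; g ≡ 0 at y ∈ {0}; common: ∅.
  x = 4: f ≡ 0 at y ∈ {4}; g ≡ 0 at y ∈ {6}; common: ∅.
  x = 5: f ≡ 0 at y ∈ {7}; g ≡ 0 at y ∈ {1}; common: ∅.
  x = 6: f ≡ 0 at y ∈ {2}; g ≡ 0 at y ∈ {7}; common: ∅.
  x = 7: f ≡ 0 at y ∈ {4}; g ≡ 0 at y ∈ {2}; common: ∅.
  x = 8: f ≡ 0 at y ∈ {10}; g ≡ 0 at y ∈ {8}; common: ∅.
  x = 9: f ≡ 0 at y ∈ {2}; g ≡ 0 at y ∈ {3}; common: ∅.
  x = 10: f ≡ 0 at y ∈ {3}; g ≡ 0 at y ∈ {9}; common: ∅.
Collecting: common zeros = ∅, so the count is 0.
Comparison with the Bézout bound: 0 ≤ 2 = deg(f)·deg(g), as expected for curves with no common component (the affine F_11-count falls short of the bound because intersections may lie at infinity, over extension fields, or carry multiplicity).


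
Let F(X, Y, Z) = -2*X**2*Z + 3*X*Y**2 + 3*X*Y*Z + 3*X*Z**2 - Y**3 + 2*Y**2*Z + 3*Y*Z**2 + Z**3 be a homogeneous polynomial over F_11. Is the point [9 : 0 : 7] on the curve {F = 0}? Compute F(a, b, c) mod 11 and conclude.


F(9,0,7) ≡ 4 (mod 11); P is NOT on the curve.

Evaluate F(9, 0, 7) term-by-term (mod 11).
  -2*X**2*Z ↦ -2·81·1·7 = -1134
  3*X*Y**2 ↦ 3·9·0·1 = 0
  3*X*Y*Z ↦ 3·9·0·7 = 0
  3*X*Z**2 ↦ 3·9·1·49 = 1323
  -Y**3 ↦ -1·1·0·1 = 0
  2*Y**2*Z ↦ 2·1·0·7 = 0
  3*Y*Z**2 ↦ 3·1·0·49 = 0
  Z**3 ↦ 1·1·1·343 = 343
Sum: F(9, 0, 7) = (-1134) + (0) + (0) + (1323) + (0) + (0) + (0) + (343) = 532.
Reducing mod 11: 532 ≡ 4 (mod 11).
Since F(a, b, c) ≡ 4 ≠ 0 (mod 11), P does NOT lie on the curve.


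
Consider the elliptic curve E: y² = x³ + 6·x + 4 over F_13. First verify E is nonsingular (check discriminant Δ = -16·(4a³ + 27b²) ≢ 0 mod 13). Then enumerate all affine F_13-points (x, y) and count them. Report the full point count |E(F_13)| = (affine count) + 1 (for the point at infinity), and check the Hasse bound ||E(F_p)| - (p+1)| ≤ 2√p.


Affine points = {(0, 2), (0, 11), (3, 6), (3, 7), (4, 1), (4, 12), (5, 4), (5, 9), (6, 3), (6, 10), (7, 5), (7, 8), (11, 6), (11, 7), (12, 6), (12, 7)}; affine count = 16; |E(F_13)| = 17.

Discriminant check: Δ ∝ 4a³ + 27b² = 4·6³ + 27·4² = 4·216 + 27·16 ≡ 9 (mod 13). Nonzero ⇒ E is nonsingular.
For each x ∈ F_13, compute rhs = x³ + 6·x + 4 mod 13, then count y ∈ F_13 with y² ≡ rhs.
  x = 0: rhs = 4, matching y values: 2, 11 (2 points).
  x = 1: rhs = 11, matching y values: none (0 points).
  x = 2: rhs = 11, matching y values: none (0 points).
  x = 3: rhs = 10, matching y values: 6, 7 (2 points).
  x = 4: rhs = 1, matching y values: 1, 12 (2 points).
  x = 5: rhs = 3, matching y values: 4, 9 (2 points).
  x = 6: rhs = 9, matching y values: 3, 10 (2 points).
  x = 7: rhs = 12, matching y values: 5, 8 (2 points).
  x = 8: rhs = 5, matching y values: none (0 points).
  x = 9: rhs = 7, matching y values: none (0 points).
  x = 10: rhs = 11, matching y values: none (0 points).
  x = 11: rhs = 10, matching y values: 6, 7 (2 points).
  x = 12: rhs = 10, matching y values: 6, 7 (2 points).
Total affine count: 16.
Full point count |E(F_13)| = 16 + 1 = 17.
Hasse bound: |17 − (13+1)| = |3| = 3 ≤ 2√13 ≈ 7.2111 ✓.


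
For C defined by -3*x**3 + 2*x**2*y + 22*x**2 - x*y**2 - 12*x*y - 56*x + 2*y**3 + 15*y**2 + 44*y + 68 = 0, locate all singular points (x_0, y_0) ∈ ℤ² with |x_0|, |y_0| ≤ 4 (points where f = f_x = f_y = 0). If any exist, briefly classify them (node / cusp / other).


Singular points: {(2, -2)}; classification: cusp.

Compute partial derivatives:
  f_x = -9*x**2 + 4*x*y + 44*x - y**2 - 12*y - 56.
  f_y = 2*x**2 - 2*x*y - 12*x + 6*y**2 + 30*y + 44.
Scan x_0 ∈ {−4, ..., 4}. For each x_0, f_y(x_0, y) is a polynomial in y; find its integer roots y ∈ {−4, ..., 4}, then test f_x and f at those candidates.
  x = -4: f_y(-4, y) = 6*y**2 + 38*y + 124; no integer root y with |y| ≤ 4.
  x = -3: f_y(-3, y) = 6*y**2 + 36*y + 98; no integer root y with |y| ≤ 4.
  x = -2: f_y(-2, y) = 6*y**2 + 34*y + 76; no integer root y with |y| ≤ 4.
  x = -1: f_y(-1, y) = 6*y**2 + 32*y + 58; no integer root y with |y| ≤ 4.
  x = 0: f_y(0, y) = 6*y**2 + 30*y + 44; no integer root y with |y| ≤ 4.
  x = 1: f_y(1, y) = 6*y**2 + 28*y + 34; no integer root y with |y| ≤ 4.
  x = 2: f_y(2, y) = 6*y**2 + 26*y + 28; vanishes at y ∈ {-2}. (2, -2): f_x = 0, f = 0 — SINGULAR.
  x = 3: f_y(3, y) = 6*y**2 + 24*y + 26; no integer root y with |y| ≤ 4.
  x = 4: f_y(4, y) = 6*y**2 + 22*y + 28; no integer root y with |y| ≤ 4.
Only singular point on the grid: (2, -2).
Classify: substitute x = 2 + u, y = -2 + v and expand: f = -3*u**3 + 2*u**2*v - u*v**2 + 2*v**3 + v**2.
No constant or linear terms (consistent with a singular point). Quadratic part: v**2. Cubic part: -3*u**3 + 2*u**2*v - u*v**2 + 2*v**3.
The quadratic part v**2 is a perfect square, so there is a single (double) tangent line v = 0, i.e. y = -2. Restricting the cubic part to that line (v = 0) leaves -3*u**3 ≠ 0, so f is not divisible by v and the branch is v² ≈ 3*u**3 to lowest order — this is a cusp.
Classification: cusp.


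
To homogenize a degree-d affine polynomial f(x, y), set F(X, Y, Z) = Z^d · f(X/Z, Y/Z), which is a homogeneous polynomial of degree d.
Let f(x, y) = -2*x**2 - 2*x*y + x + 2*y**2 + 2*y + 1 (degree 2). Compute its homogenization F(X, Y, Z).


F(X, Y, Z) = -2*X**2 - 2*X*Y + X*Z + 2*Y**2 + 2*Y*Z + Z**2

deg(f) = 2.
Substitute x = X/Z, y = Y/Z into f, then multiply by Z^2.
  monomial -2·x^2·y^0 ↦ -2·X^2·Y^0·Z^0.
  monomial -2·x^1·y^1 ↦ -2·X^1·Y^1·Z^0.
  monomial 1·x^1·y^0 ↦ 1·X^1·Y^0·Z^1.
  monomial 2·x^0·y^2 ↦ 2·X^0·Y^2·Z^0.
  monomial 2·x^0·y^1 ↦ 2·X^0·Y^1·Z^1.
  monomial 1·x^0·y^0 ↦ 1·X^0·Y^0·Z^2.
Collecting: F(X, Y, Z) = -2*X**2 - 2*X*Y + X*Z + 2*Y**2 + 2*Y*Z + Z**2.


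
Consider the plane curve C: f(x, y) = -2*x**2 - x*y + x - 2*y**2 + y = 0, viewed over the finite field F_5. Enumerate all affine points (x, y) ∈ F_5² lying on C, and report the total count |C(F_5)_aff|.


Affine F_5-points: {(0, 0), (0, 3), (3, 0), (3, 4), (4, 3)}; count = 5.

For each of the 25 pairs (x, y) ∈ F_5², evaluate f(x, y) mod 5. Record the zeros.
  x = 0: [0↦0, 1↦4, 2↦4, 3↦0, 4↦2]  zeros at y ∈ {0, 3}
  x = 1: [0↦4, 1↦2, 2↦1, 3↦1, 4↦2]  zeros at y ∈ ∅
  x = 2: [0↦4, 1↦1, 2↦4, 3↦3, 4↦3]  zeros at y ∈ ∅
  x = 3: [0↦0, 1↦1, 2↦3, 3↦1, 4↦0]  zeros at y ∈ {0, 4}
  x = 4: [0↦2, 1↦2, 2↦3, 3↦0, 4↦3]  zeros at y ∈ {3}
Collecting zeros: affine points = {(0, 0), (0, 3), (3, 0), (3, 4), (4, 3)}.
Total count |C(F_5)_aff| = 5.


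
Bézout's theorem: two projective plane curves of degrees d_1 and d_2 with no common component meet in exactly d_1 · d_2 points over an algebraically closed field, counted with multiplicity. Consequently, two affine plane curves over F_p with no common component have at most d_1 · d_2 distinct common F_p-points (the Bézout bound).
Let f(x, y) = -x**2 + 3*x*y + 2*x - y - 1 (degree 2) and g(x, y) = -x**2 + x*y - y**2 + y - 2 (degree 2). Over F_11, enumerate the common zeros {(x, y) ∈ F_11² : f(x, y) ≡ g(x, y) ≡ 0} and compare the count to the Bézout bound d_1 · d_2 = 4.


Common zeros: ∅; count = 0; Bézout bound = 4.

deg(f) = 2, deg(g) = 2, so Bézout bound = 4.
Scan x ∈ F_11. For each x, list the y ∈ F_11 with f(x, y) ≡ 0 and those with g(x, y) ≡ 0 (mod 11); the common zeros in that column are the intersection.
  x = 0: f ≡ 0 at y ∈ {10}; g ≡ 0 at y ∈ {5, 7}; common: ∅.
  x = 1: f ≡ 0 at y ∈ {0}; g ≡ 0 at y ∈ {4, 9}; common: ∅.
  x = 2: f ≡ 0 at y ∈ {9}; g ≡ 0 at y ∈ ∅; common: ∅.
  x = 3: f ≡ 0 at y ∈ {6}; g ≡ 0 at y ∈ {0, 4}; common: ∅.
  x = 4: f ≡ 0 at y ∈ ∅; g ≡ 0 at y ∈ ∅; common: ∅.
  x = 5: f ≡ 0 at y ∈ {9}; g ≡ 0 at y ∈ {1, 5}; common: ∅.
  x = 6: f ≡ 0 at y ∈ {6}; g ≡ 0 at y ∈ ∅; common: ∅.
  x = 7: f ≡ 0 at y ∈ {4}; g ≡ 0 at y ∈ {1, 7}; common: ∅.
  x = 8: f ≡ 0 at y ∈ {5}; g ≡ 0 at y ∈ {0, 9}; common: ∅.
  x = 9: f ≡ 0 at y ∈ {5}; g ≡ 0 at y ∈ ∅; common: ∅.
  x = 10: f ≡ 0 at y ∈ {10}; g ≡ 0 at y ∈ ∅; common: ∅.
Collecting: common zeros = ∅, so the count is 0.
Comparison with the Bézout bound: 0 ≤ 4 = deg(f)·deg(g), as expected for curves with no common component (the affine F_11-count falls short of the bound because intersections may lie at infinity, over extension fields, or carry multiplicity).


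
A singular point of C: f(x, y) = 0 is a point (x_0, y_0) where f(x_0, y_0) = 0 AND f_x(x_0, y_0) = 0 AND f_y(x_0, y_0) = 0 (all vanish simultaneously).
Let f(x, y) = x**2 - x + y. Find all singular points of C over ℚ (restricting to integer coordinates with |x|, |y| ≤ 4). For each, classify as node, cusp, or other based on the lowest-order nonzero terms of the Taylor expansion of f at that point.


No singular points in the scanned grid; C is smooth there.

Compute partial derivatives:
  f_x = 2*x - 1.
  f_y = 1.
f_y = 1 is a nonzero constant, so f_y never vanishes: no point (x, y) can satisfy f = f_x = f_y = 0. In particular no (x, y) ∈ {−4, ..., 4}² is singular; the curve is smooth.


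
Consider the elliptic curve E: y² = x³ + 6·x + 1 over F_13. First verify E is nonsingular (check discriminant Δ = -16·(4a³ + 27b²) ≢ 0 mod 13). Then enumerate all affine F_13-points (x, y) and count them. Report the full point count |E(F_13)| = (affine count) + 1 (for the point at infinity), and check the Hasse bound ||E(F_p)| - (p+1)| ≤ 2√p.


Affine points = {(0, 1), (0, 12), (5, 0), (7, 3), (7, 10), (9, 2), (9, 11)}; affine count = 7; |E(F_13)| = 8.

Discriminant check: Δ ∝ 4a³ + 27b² = 4·6³ + 27·1² = 4·216 + 27·1 ≡ 7 (mod 13). Nonzero ⇒ E is nonsingular.
For each x ∈ F_13, compute rhs = x³ + 6·x + 1 mod 13, then count y ∈ F_13 with y² ≡ rhs.
  x = 0: rhs = 1, matching y values: 1, 12 (2 points).
  x = 1: rhs = 8, matching y values: none (0 points).
  x = 2: rhs = 8, matching y values: none (0 points).
  x = 3: rhs = 7, matching y values: none (0 points).
  x = 4: rhs = 11, matching y values: none (0 points).
  x = 5: rhs = 0, matching y values: 0 (1 points).
  x = 6: rhs = 6, matching y values: none (0 points).
  x = 7: rhs = 9, matching y values: 3, 10 (2 points).
  x = 8: rhs = 2, matching y values: none (0 points).
  x = 9: rhs = 4, matching y values: 2, 11 (2 points).
  x = 10: rhs = 8, matching y values: none (0 points).
  x = 11: rhs = 7, matching y values: none (0 points).
  x = 12: rhs = 7, matching y values: none (0 points).
Total affine count: 7.
Full point count |E(F_13)| = 7 + 1 = 8.
Hasse bound: |8 − (13+1)| = |-6| = 6 ≤ 2√13 ≈ 7.2111 ✓.


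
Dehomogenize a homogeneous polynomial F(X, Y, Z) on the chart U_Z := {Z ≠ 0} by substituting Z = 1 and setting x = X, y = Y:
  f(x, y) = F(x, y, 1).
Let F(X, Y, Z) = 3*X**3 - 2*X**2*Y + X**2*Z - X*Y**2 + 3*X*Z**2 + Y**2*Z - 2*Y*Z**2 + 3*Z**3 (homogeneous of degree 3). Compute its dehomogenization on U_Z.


f(x, y) = 3*x**3 - 2*x**2*y + x**2 - x*y**2 + 3*x + y**2 - 2*y + 3

On U_Z we set Z = 1. Each monomial c·X^i·Y^j·Z^k in F becomes c·x^i·y^j·1^k = c·x^i·y^j.
Substituting Z = 1: F(X, Y, 1) = 3*x**3 - 2*x**2*y + x**2 - x*y**2 + 3*x + y**2 - 2*y + 3.
Note: deg(f) ≤ deg(F) = 3; strict inequality happens when F is divisible by Z (lost terms).


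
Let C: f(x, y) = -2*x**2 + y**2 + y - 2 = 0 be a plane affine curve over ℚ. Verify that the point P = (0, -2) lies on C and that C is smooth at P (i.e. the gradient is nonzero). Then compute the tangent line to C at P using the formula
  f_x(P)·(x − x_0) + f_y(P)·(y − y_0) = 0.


Tangent line at P: -3*y - 6 = 0.

Step 1: f(0, -2) = 0, so P lies on C.
Step 2: partial derivatives
  f_x(x, y) = -4*x, f_y(x, y) = 2*y + 1.
  f_x(P) = 0, f_y(P) = -3 (gradient nonzero, so P is smooth).
Step 3: tangent line at P: 0·(x − 0) + -3·(y − -2) = 0.
Expanding: -3*y - 6 = 0.


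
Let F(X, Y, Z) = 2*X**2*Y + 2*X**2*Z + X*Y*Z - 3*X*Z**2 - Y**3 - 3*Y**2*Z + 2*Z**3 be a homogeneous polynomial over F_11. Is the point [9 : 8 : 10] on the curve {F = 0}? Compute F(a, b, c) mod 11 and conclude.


F(9,8,10) ≡ 9 (mod 11); P is NOT on the curve.

Evaluate F(9, 8, 10) term-by-term (mod 11).
  2*X**2*Y ↦ 2·81·8·1 = 1296
  2*X**2*Z ↦ 2·81·1·10 = 1620
  X*Y*Z ↦ 1·9·8·10 = 720
  -3*X*Z**2 ↦ -3·9·1·100 = -2700
  -Y**3 ↦ -1·1·512·1 = -512
  -3*Y**2*Z ↦ -3·1·64·10 = -1920
  2*Z**3 ↦ 2·1·1·1000 = 2000
Sum: F(9, 8, 10) = (1296) + (1620) + (720) + (-2700) + (-512) + (-1920) + (2000) = 504.
Reducing mod 11: 504 ≡ 9 (mod 11).
Since F(a, b, c) ≡ 9 ≠ 0 (mod 11), P does NOT lie on the curve.


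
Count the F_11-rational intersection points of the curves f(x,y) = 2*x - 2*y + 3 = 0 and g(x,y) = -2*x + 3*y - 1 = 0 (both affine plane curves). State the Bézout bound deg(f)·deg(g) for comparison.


Common zeros: {(2, 9)}; count = 1; Bézout bound = 1.

deg(f) = 1, deg(g) = 1, so Bézout bound = 1.
Scan x ∈ F_11. For each x, list the y ∈ F_11 with f(x, y) ≡ 0 and those with g(x, y) ≡ 0 (mod 11); the common zeros in that column are the intersection.
  x = 0: f ≡ 0 at y ∈ {7}; g ≡ 0 at y ∈ {4}; common: ∅.
  x = 1: f ≡ 0 at y ∈ {8}; g ≡ 0 at y ∈ {1}; common: ∅.
  x = 2: f ≡ 0 at y ∈ {9}; g ≡ 0 at y ∈ {9}; common: {9}.
  x = 3: f ≡ 0 at y ∈ {10}; g ≡ 0 at y ∈ {6}; common: ∅.
  x = 4: f ≡ 0 at y ∈ {0}; g ≡ 0 at y ∈ {3}; common: ∅.
  x = 5: f ≡ 0 at y ∈ {1}; g ≡ 0 at y ∈ {0}; common: ∅.
  x = 6: f ≡ 0 at y ∈ {2}; g ≡ 0 at y ∈ {8}; common: ∅.
  x = 7: f ≡ 0 at y ∈ {3}; g ≡ 0 at y ∈ {5}; common: ∅.
  x = 8: f ≡ 0 at y ∈ {4}; g ≡ 0 at y ∈ {2}; common: ∅.
  x = 9: f ≡ 0 at y ∈ {5}; g ≡ 0 at y ∈ {10}; common: ∅.
  x = 10: f ≡ 0 at y ∈ {6}; g ≡ 0 at y ∈ {7}; common: ∅.
Collecting: common zeros = {(2, 9)}, so the count is 1.
Comparison with the Bézout bound: 1 ≤ 1 = deg(f)·deg(g), as expected for curves with no common component (the bound is attained).


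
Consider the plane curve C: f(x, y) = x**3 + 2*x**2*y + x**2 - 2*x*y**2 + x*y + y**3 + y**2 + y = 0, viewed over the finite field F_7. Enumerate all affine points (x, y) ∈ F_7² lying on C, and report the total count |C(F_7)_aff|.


Affine F_7-points: {(0, 0), (0, 2), (0, 4), (1, 2), (2, 1), (3, 3), (4, 6), (5, 4), (5, 6), (6, 0), (6, 5), (6, 6)}; count = 12.

For each of the 49 pairs (x, y) ∈ F_7², evaluate f(x, y) mod 7. Record the zeros.
  x = 0: [0↦0, 1↦3, 2↦0, 3↦4, 4↦0, 5↦1, 6↦6]  zeros at y ∈ {0, 2, 4}
  x = 1: [0↦2, 1↦6, 2↦0, 3↦4, 4↦3, 5↦3, 6↦3]  zeros at y ∈ {2}
  x = 2: [0↦5, 1↦0, 2↦2, 3↦3, 4↦2, 5↦5, 6↦4]  zeros at y ∈ {1}
  x = 3: [0↦1, 1↦5, 2↦5, 3↦0, 4↦3, 5↦6, 6↦1]  zeros at y ∈ {3}
  x = 4: [0↦3, 1↦6, 2↦1, 3↦1, 4↦5, 5↦5, 6↦0]  zeros at y ∈ {6}
  x = 5: [0↦3, 1↦2, 2↦3, 3↦5, 4↦0, 5↦1, 6↦0]  zeros at y ∈ {4, 6}
  x = 6: [0↦0, 1↦6, 2↦3, 3↦4, 4↦1, 5↦0, 6↦0]  zeros at y ∈ {0, 5, 6}
Collecting zeros: affine points = {(0, 0), (0, 2), (0, 4), (1, 2), (2, 1), (3, 3), (4, 6), (5, 4), (5, 6), (6, 0), (6, 5), (6, 6)}.
Total count |C(F_7)_aff| = 12.


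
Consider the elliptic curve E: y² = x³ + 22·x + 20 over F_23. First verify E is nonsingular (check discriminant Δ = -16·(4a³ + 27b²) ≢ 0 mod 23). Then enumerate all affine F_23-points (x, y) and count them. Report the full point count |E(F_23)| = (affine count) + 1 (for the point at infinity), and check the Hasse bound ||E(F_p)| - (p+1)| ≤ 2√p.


Affine points = {(2, 7), (2, 16), (5, 5), (5, 18), (6, 0), (8, 8), (8, 15), (9, 2), (9, 21), (11, 11), (11, 12), (14, 6), (14, 17), (16, 11), (16, 12), (19, 11), (19, 12)}; affine count = 17; |E(F_23)| = 18.

Discriminant check: Δ ∝ 4a³ + 27b² = 4·22³ + 27·20² = 4·10648 + 27·400 ≡ 9 (mod 23). Nonzero ⇒ E is nonsingular.
For each x ∈ F_23, compute rhs = x³ + 22·x + 20 mod 23, then count y ∈ F_23 with y² ≡ rhs.
  x = 0: rhs = 20, matching y values: none (0 points).
  x = 1: rhs = 20, matching y values: none (0 points).
  x = 2: rhs = 3, matching y values: 7, 16 (2 points).
  x = 3: rhs = 21, matching y values: none (0 points).
  x = 4: rhs = 11, matching y values: none (0 points).
  x = 5: rhs = 2, matching y values: 5, 18 (2 points).
  x = 6: rhs = 0, matching y values: 0 (1 points).
  x = 7: rhs = 11, matching y values: none (0 points).
  x = 8: rhs = 18, matching y values: 8, 15 (2 points).
  x = 9: rhs = 4, matching y values: 2, 21 (2 points).
  x = 10: rhs = 21, matching y values: none (0 points).
  x = 11: rhs = 6, matching y values: 11, 12 (2 points).
  x = 12: rhs = 11, matching y values: none (0 points).
  x = 13: rhs = 19, matching y values: none (0 points).
  x = 14: rhs = 13, matching y values: 6, 17 (2 points).
  x = 15: rhs = 22, matching y values: none (0 points).
  x = 16: rhs = 6, matching y values: 11, 12 (2 points).
  x = 17: rhs = 17, matching y values: none (0 points).
  x = 18: rhs = 15, matching y values: none (0 points).
  x = 19: rhs = 6, matching y values: 11, 12 (2 points).
  x = 20: rhs = 19, matching y values: none (0 points).
  x = 21: rhs = 14, matching y values: none (0 points).
  x = 22: rhs = 20, matching y values: none (0 points).
Total affine count: 17.
Full point count |E(F_23)| = 17 + 1 = 18.
Hasse bound: |18 − (23+1)| = |-6| = 6 ≤ 2√23 ≈ 9.5917 ✓.


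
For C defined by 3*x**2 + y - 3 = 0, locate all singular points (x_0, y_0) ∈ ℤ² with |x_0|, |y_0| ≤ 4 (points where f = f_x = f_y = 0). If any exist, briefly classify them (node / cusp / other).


No singular points in the scanned grid; C is smooth there.

Compute partial derivatives:
  f_x = 6*x.
  f_y = 1.
f_y = 1 is a nonzero constant, so f_y never vanishes: no point (x, y) can satisfy f = f_x = f_y = 0. In particular no (x, y) ∈ {−4, ..., 4}² is singular; the curve is smooth.


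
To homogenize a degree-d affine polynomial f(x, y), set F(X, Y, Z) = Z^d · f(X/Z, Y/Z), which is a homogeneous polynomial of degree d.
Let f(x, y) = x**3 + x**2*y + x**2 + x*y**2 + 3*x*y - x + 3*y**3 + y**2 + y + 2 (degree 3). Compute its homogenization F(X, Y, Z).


F(X, Y, Z) = X**3 + X**2*Y + X**2*Z + X*Y**2 + 3*X*Y*Z - X*Z**2 + 3*Y**3 + Y**2*Z + Y*Z**2 + 2*Z**3

deg(f) = 3.
Substitute x = X/Z, y = Y/Z into f, then multiply by Z^3.
  monomial 1·x^3·y^0 ↦ 1·X^3·Y^0·Z^0.
  monomial 1·x^2·y^1 ↦ 1·X^2·Y^1·Z^0.
  monomial 1·x^2·y^0 ↦ 1·X^2·Y^0·Z^1.
  monomial 1·x^1·y^2 ↦ 1·X^1·Y^2·Z^0.
  monomial 3·x^1·y^1 ↦ 3·X^1·Y^1·Z^1.
  monomial -1·x^1·y^0 ↦ -1·X^1·Y^0·Z^2.
  monomial 3·x^0·y^3 ↦ 3·X^0·Y^3·Z^0.
  monomial 1·x^0·y^2 ↦ 1·X^0·Y^2·Z^1.
  monomial 1·x^0·y^1 ↦ 1·X^0·Y^1·Z^2.
  monomial 2·x^0·y^0 ↦ 2·X^0·Y^0·Z^3.
Collecting: F(X, Y, Z) = X**3 + X**2*Y + X**2*Z + X*Y**2 + 3*X*Y*Z - X*Z**2 + 3*Y**3 + Y**2*Z + Y*Z**2 + 2*Z**3.


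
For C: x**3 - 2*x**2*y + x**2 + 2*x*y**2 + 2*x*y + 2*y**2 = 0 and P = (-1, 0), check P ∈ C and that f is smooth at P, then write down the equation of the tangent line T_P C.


Tangent line at P: x - 4*y + 1 = 0.

Step 1: f(-1, 0) = 0, so P lies on C.
Step 2: partial derivatives
  f_x(x, y) = 3*x**2 - 4*x*y + 2*x + 2*y**2 + 2*y, f_y(x, y) = -2*x**2 + 4*x*y + 2*x + 4*y.
  f_x(P) = 1, f_y(P) = -4 (gradient nonzero, so P is smooth).
Step 3: tangent line at P: 1·(x − -1) + -4·(y − 0) = 0.
Expanding: x - 4*y + 1 = 0.


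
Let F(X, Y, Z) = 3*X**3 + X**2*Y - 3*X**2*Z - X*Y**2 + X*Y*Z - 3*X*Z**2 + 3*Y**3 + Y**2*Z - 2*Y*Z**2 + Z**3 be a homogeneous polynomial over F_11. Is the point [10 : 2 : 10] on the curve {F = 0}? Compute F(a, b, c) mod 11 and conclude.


F(10,2,10) ≡ 4 (mod 11); P is NOT on the curve.

Evaluate F(10, 2, 10) term-by-term (mod 11).
  3*X**3 ↦ 3·1000·1·1 = 3000
  X**2*Y ↦ 1·100·2·1 = 200
  -3*X**2*Z ↦ -3·100·1·10 = -3000
  -X*Y**2 ↦ -1·10·4·1 = -40
  X*Y*Z ↦ 1·10·2·10 = 200
  -3*X*Z**2 ↦ -3·10·1·100 = -3000
  3*Y**3 ↦ 3·1·8·1 = 24
  Y**2*Z ↦ 1·1·4·10 = 40
  -2*Y*Z**2 ↦ -2·1·2·100 = -400
  Z**3 ↦ 1·1·1·1000 = 1000
Sum: F(10, 2, 10) = (3000) + (200) + (-3000) + (-40) + (200) + (-3000) + (24) + (40) + (-400) + (1000) = -1976.
Reducing mod 11: -1976 ≡ 4 (mod 11).
Since F(a, b, c) ≡ 4 ≠ 0 (mod 11), P does NOT lie on the curve.


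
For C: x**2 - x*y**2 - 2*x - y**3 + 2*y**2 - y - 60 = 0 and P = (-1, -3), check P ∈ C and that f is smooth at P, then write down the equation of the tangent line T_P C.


Tangent line at P: -13*x - 46*y - 151 = 0.

Step 1: f(-1, -3) = 0, so P lies on C.
Step 2: partial derivatives
  f_x(x, y) = 2*x - y**2 - 2, f_y(x, y) = -2*x*y - 3*y**2 + 4*y - 1.
  f_x(P) = -13, f_y(P) = -46 (gradient nonzero, so P is smooth).
Step 3: tangent line at P: -13·(x − -1) + -46·(y − -3) = 0.
Expanding: -13*x - 46*y - 151 = 0.


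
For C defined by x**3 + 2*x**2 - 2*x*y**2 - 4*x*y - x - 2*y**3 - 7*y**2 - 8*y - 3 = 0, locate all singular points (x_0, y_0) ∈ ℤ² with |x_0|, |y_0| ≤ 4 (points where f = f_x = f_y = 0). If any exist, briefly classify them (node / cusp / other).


Singular points: {(-1, -1)}; classification: node.

Compute partial derivatives:
  f_x = 3*x**2 + 4*x - 2*y**2 - 4*y - 1.
  f_y = -4*x*y - 4*x - 6*y**2 - 14*y - 8.
Scan x_0 ∈ {−4, ..., 4}. For each x_0, f_y(x_0, y) is a polynomial in y; find its integer roots y ∈ {−4, ..., 4}, then test f_x and f at those candidates.
  x = -4: f_y(-4, y) = -6*y**2 + 2*y + 8; vanishes at y ∈ {-1}. (-4, -1): f_x = 33 ≠ 0.
  x = -3: f_y(-3, y) = -6*y**2 - 2*y + 4; vanishes at y ∈ {-1}. (-3, -1): f_x = 16 ≠ 0.
  x = -2: f_y(-2, y) = -6*y**2 - 6*y; vanishes at y ∈ {-1, 0}. (-2, -1): f_x = 5 ≠ 0; (-2, 0): f_x = 3 ≠ 0.
  x = -1: f_y(-1, y) = -6*y**2 - 10*y - 4; vanishes at y ∈ {-1}. (-1, -1): f_x = 0, f = 0 — SINGULAR.
  x = 0: f_y(0, y) = -6*y**2 - 14*y - 8; vanishes at y ∈ {-1}. (0, -1): f_x = 1 ≠ 0.
  x = 1: f_y(1, y) = -6*y**2 - 18*y - 12; vanishes at y ∈ {-2, -1}. (1, -2): f_x = 6 ≠ 0; (1, -1): f_x = 8 ≠ 0.
  x = 2: f_y(2, y) = -6*y**2 - 22*y - 16; vanishes at y ∈ {-1}. (2, -1): f_x = 21 ≠ 0.
  x = 3: f_y(3, y) = -6*y**2 - 26*y - 20; vanishes at y ∈ {-1}. (3, -1): f_x = 40 ≠ 0.
  x = 4: f_y(4, y) = -6*y**2 - 30*y - 24; vanishes at y ∈ {-4, -1}. (4, -4): f_x = 47 ≠ 0; (4, -1): f_x = 65 ≠ 0.
Only singular point on the grid: (-1, -1).
Classify: substitute x = -1 + u, y = -1 + v and expand: f = u**3 - u**2 - 2*u*v**2 - 2*v**3 + v**2.
No constant or linear terms (consistent with a singular point). Quadratic part: -u**2 + v**2. Cubic part: u**3 - 2*u*v**2 - 2*v**3.
The quadratic part v**2 - u**2 = (v − u)(v + u) splits into two distinct linear factors, so there are two distinct tangent lines y − -1 = ±(x − -1) — this is a node (ordinary double point).
Classification: node.


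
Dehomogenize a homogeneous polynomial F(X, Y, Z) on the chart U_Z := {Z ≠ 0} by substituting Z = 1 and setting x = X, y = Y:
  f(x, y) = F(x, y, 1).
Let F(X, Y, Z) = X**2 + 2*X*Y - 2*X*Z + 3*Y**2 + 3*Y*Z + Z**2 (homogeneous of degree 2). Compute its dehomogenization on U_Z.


f(x, y) = x**2 + 2*x*y - 2*x + 3*y**2 + 3*y + 1

On U_Z we set Z = 1. Each monomial c·X^i·Y^j·Z^k in F becomes c·x^i·y^j·1^k = c·x^i·y^j.
Substituting Z = 1: F(X, Y, 1) = x**2 + 2*x*y - 2*x + 3*y**2 + 3*y + 1.
Note: deg(f) ≤ deg(F) = 2; strict inequality happens when F is divisible by Z (lost terms).


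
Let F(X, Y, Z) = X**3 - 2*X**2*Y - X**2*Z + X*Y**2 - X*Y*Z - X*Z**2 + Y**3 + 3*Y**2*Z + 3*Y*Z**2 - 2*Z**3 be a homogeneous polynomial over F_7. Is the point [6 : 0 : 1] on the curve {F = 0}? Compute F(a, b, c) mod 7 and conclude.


F(6,0,1) ≡ 4 (mod 7); P is NOT on the curve.

Evaluate F(6, 0, 1) term-by-term (mod 7).
  X**3 ↦ 1·216·1·1 = 216
  -2*X**2*Y ↦ -2·36·0·1 = 0
  -X**2*Z ↦ -1·36·1·1 = -36
  X*Y**2 ↦ 1·6·0·1 = 0
  -X*Y*Z ↦ -1·6·0·1 = 0
  -X*Z**2 ↦ -1·6·1·1 = -6
  Y**3 ↦ 1·1·0·1 = 0
  3*Y**2*Z ↦ 3·1·0·1 = 0
  3*Y*Z**2 ↦ 3·1·0·1 = 0
  -2*Z**3 ↦ -2·1·1·1 = -2
Sum: F(6, 0, 1) = (216) + (0) + (-36) + (0) + (0) + (-6) + (0) + (0) + (0) + (-2) = 172.
Reducing mod 7: 172 ≡ 4 (mod 7).
Since F(a, b, c) ≡ 4 ≠ 0 (mod 7), P does NOT lie on the curve.


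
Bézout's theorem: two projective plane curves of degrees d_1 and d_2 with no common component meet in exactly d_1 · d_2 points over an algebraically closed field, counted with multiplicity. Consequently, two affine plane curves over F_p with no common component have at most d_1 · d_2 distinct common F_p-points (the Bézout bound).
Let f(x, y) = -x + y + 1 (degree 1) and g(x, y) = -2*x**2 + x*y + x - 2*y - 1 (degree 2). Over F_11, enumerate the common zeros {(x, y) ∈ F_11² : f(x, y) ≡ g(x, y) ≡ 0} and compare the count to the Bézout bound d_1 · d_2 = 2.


Common zeros: ∅; count = 0; Bézout bound = 2.

deg(f) = 1, deg(g) = 2, so Bézout bound = 2.
Scan x ∈ F_11. For each x, list the y ∈ F_11 with f(x, y) ≡ 0 and those with g(x, y) ≡ 0 (mod 11); the common zeros in that column are the intersection.
  x = 0: f ≡ 0 at y ∈ {10}; g ≡ 0 at y ∈ {5}; common: ∅.
  x = 1: f ≡ 0 at y ∈ {0}; g ≡ 0 at y ∈ {9}; common: ∅.
  x = 2: f ≡ 0 at y ∈ {1}; g ≡ 0 at y ∈ ∅; common: ∅.
  x = 3: f ≡ 0 at y ∈ {2}; g ≡ 0 at y ∈ {5}; common: ∅.
  x = 4: f ≡ 0 at y ∈ {3}; g ≡ 0 at y ∈ {9}; common: ∅.
  x = 5: f ≡ 0 at y ∈ {4}; g ≡ 0 at y ∈ {8}; common: ∅.
  x = 6: f ≡ 0 at y ∈ {5}; g ≡ 0 at y ∈ {3}; common: ∅.
  x = 7: f ≡ 0 at y ∈ {6}; g ≡ 0 at y ∈ {3}; common: ∅.
  x = 8: f ≡ 0 at y ∈ {7}; g ≡ 0 at y ∈ {0}; common: ∅.
  x = 9: f ≡ 0 at y ∈ {8}; g ≡ 0 at y ∈ {0}; common: ∅.
  x = 10: f ≡ 0 at y ∈ {9}; g ≡ 0 at y ∈ {6}; common: ∅.
Collecting: common zeros = ∅, so the count is 0.
Comparison with the Bézout bound: 0 ≤ 2 = deg(f)·deg(g), as expected for curves with no common component (the affine F_11-count falls short of the bound because intersections may lie at infinity, over extension fields, or carry multiplicity).


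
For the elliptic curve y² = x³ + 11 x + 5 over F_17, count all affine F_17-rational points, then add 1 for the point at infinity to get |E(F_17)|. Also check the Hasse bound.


Affine points = {(1, 0), (2, 1), (2, 16), (5, 7), (5, 10), (6, 7), (6, 10), (7, 0), (9, 0), (13, 4), (13, 13), (14, 8), (14, 9), (15, 3), (15, 14)}; affine count = 15; |E(F_17)| = 16.

Discriminant check: Δ ∝ 4a³ + 27b² = 4·11³ + 27·5² = 4·1331 + 27·25 ≡ 15 (mod 17). Nonzero ⇒ E is nonsingular.
For each x ∈ F_17, compute rhs = x³ + 11·x + 5 mod 17, then count y ∈ F_17 with y² ≡ rhs.
  x = 0: rhs = 5, matching y values: none (0 points).
  x = 1: rhs = 0, matching y values: 0 (1 points).
  x = 2: rhs = 1, matching y values: 1, 16 (2 points).
  x = 3: rhs = 14, matching y values: none (0 points).
  x = 4: rhs = 11, matching y values: none (0 points).
  x = 5: rhs = 15, matching y values: 7, 10 (2 points).
  x = 6: rhs = 15, matching y values: 7, 10 (2 points).
  x = 7: rhs = 0, matching y values: 0 (1 points).
  x = 8: rhs = 10, matching y values: none (0 points).
  x = 9: rhs = 0, matching y values: 0 (1 points).
  x = 10: rhs = 10, matching y values: none (0 points).
  x = 11: rhs = 12, matching y values: none (0 points).
  x = 12: rhs = 12, matching y values: none (0 points).
  x = 13: rhs = 16, matching y values: 4, 13 (2 points).
  x = 14: rhs = 13, matching y values: 8, 9 (2 points).
  x = 15: rhs = 9, matching y values: 3, 14 (2 points).
  x = 16: rhs = 10, matching y values: none (0 points).
Total affine count: 15.
Full point count |E(F_17)| = 15 + 1 = 16.
Hasse bound: |16 − (17+1)| = |-2| = 2 ≤ 2√17 ≈ 8.2462 ✓.


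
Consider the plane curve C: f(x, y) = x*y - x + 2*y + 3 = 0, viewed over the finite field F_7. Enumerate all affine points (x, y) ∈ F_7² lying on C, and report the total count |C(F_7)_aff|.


Affine F_7-points: {(0, 2), (1, 4), (2, 5), (3, 0), (4, 6), (6, 3)}; count = 6.

For each of the 49 pairs (x, y) ∈ F_7², evaluate f(x, y) mod 7. Record the zeros.
  x = 0: [0↦3, 1↦5, 2↦0, 3↦2, 4↦4, 5↦6, 6↦1]  zeros at y ∈ {2}
  x = 1: [0↦2, 1↦5, 2↦1, 3↦4, 4↦0, 5↦3, 6↦6]  zeros at y ∈ {4}
  x = 2: [0↦1, 1↦5, 2↦2, 3↦6, 4↦3, 5↦0, 6↦4]  zeros at y ∈ {5}
  x = 3: [0↦0, 1↦5, 2↦3, 3↦1, 4↦6, 5↦4, 6↦2]  zeros at y ∈ {0}
  x = 4: [0↦6, 1↦5, 2↦4, 3↦3, 4↦2, 5↦1, 6↦0]  zeros at y ∈ {6}
  x = 5: [0↦5, 1↦5, 2↦5, 3↦5, 4↦5, 5↦5, 6↦5]  zeros at y ∈ ∅
  x = 6: [0↦4, 1↦5, 2↦6, 3↦0, 4↦1, 5↦2, 6↦3]  zeros at y ∈ {3}
Collecting zeros: affine points = {(0, 2), (1, 4), (2, 5), (3, 0), (4, 6), (6, 3)}.
Total count |C(F_7)_aff| = 6.


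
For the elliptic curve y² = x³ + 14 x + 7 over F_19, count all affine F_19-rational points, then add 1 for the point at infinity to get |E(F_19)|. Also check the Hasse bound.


Affine points = {(0, 8), (0, 11), (2, 9), (2, 10), (3, 0), (7, 7), (7, 12), (8, 2), (8, 17), (9, 8), (9, 11), (10, 8), (10, 11), (13, 7), (13, 12), (15, 1), (15, 18), (17, 3), (17, 16), (18, 7), (18, 12)}; affine count = 21; |E(F_19)| = 22.

Discriminant check: Δ ∝ 4a³ + 27b² = 4·14³ + 27·7² = 4·2744 + 27·49 ≡ 6 (mod 19). Nonzero ⇒ E is nonsingular.
For each x ∈ F_19, compute rhs = x³ + 14·x + 7 mod 19, then count y ∈ F_19 with y² ≡ rhs.
  x = 0: rhs = 7, matching y values: 8, 11 (2 points).
  x = 1: rhs = 3, matching y values: none (0 points).
  x = 2: rhs = 5, matching y values: 9, 10 (2 points).
  x = 3: rhs = 0, matching y values: 0 (1 points).
  x = 4: rhs = 13, matching y values: none (0 points).
  x = 5: rhs = 12, matching y values: none (0 points).
  x = 6: rhs = 3, matching y values: none (0 points).
  x = 7: rhs = 11, matching y values: 7, 12 (2 points).
  x = 8: rhs = 4, matching y values: 2, 17 (2 points).
  x = 9: rhs = 7, matching y values: 8, 11 (2 points).
  x = 10: rhs = 7, matching y values: 8, 11 (2 points).
  x = 11: rhs = 10, matching y values: none (0 points).
  x = 12: rhs = 3, matching y values: none (0 points).
  x = 13: rhs = 11, matching y values: 7, 12 (2 points).
  x = 14: rhs = 2, matching y values: none (0 points).
  x = 15: rhs = 1, matching y values: 1, 18 (2 points).
  x = 16: rhs = 14, matching y values: none (0 points).
  x = 17: rhs = 9, matching y values: 3, 16 (2 points).
  x = 18: rhs = 11, matching y values: 7, 12 (2 points).
Total affine count: 21.
Full point count |E(F_19)| = 21 + 1 = 22.
Hasse bound: |22 − (19+1)| = |2| = 2 ≤ 2√19 ≈ 8.7178 ✓.


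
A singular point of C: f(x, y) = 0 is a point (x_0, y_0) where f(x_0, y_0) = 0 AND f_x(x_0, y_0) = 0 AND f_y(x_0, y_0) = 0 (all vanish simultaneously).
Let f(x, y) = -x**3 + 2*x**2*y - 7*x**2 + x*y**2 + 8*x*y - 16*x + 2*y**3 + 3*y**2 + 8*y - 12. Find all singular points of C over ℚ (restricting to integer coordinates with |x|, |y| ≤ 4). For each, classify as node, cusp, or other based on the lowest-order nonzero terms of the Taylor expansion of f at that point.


Singular points: {(-2, 0)}; classification: node.

Compute partial derivatives:
  f_x = -3*x**2 + 4*x*y - 14*x + y**2 + 8*y - 16.
  f_y = 2*x**2 + 2*x*y + 8*x + 6*y**2 + 6*y + 8.
Scan x_0 ∈ {−4, ..., 4}. For each x_0, f_y(x_0, y) is a polynomial in y; find its integer roots y ∈ {−4, ..., 4}, then test f_x and f at those candidates.
  x = -4: f_y(-4, y) = 6*y**2 - 2*y + 8; no integer root y with |y| ≤ 4.
  x = -3: f_y(-3, y) = 6*y**2 + 2; no integer root y with |y| ≤ 4.
  x = -2: f_y(-2, y) = 6*y**2 + 2*y; vanishes at y ∈ {0}. (-2, 0): f_x = 0, f = 0 — SINGULAR.
  x = -1: f_y(-1, y) = 6*y**2 + 4*y + 2; no integer root y with |y| ≤ 4.
  x = 0: f_y(0, y) = 6*y**2 + 6*y + 8; no integer root y with |y| ≤ 4.
  x = 1: f_y(1, y) = 6*y**2 + 8*y + 18; no integer root y with |y| ≤ 4.
  x = 2: f_y(2, y) = 6*y**2 + 10*y + 32; no integer root y with |y| ≤ 4.
  x = 3: f_y(3, y) = 6*y**2 + 12*y + 50; no integer root y with |y| ≤ 4.
  x = 4: f_y(4, y) = 6*y**2 + 14*y + 72; no integer root y with |y| ≤ 4.
Only singular point on the grid: (-2, 0).
Classify: substitute x = -2 + u, y = 0 + v and expand: f = -u**3 + 2*u**2*v - u**2 + u*v**2 + 2*v**3 + v**2.
No constant or linear terms (consistent with a singular point). Quadratic part: -u**2 + v**2. Cubic part: -u**3 + 2*u**2*v + u*v**2 + 2*v**3.
The quadratic part v**2 - u**2 = (v − u)(v + u) splits into two distinct linear factors, so there are two distinct tangent lines y − 0 = ±(x − -2) — this is a node (ordinary double point).
Classification: node.


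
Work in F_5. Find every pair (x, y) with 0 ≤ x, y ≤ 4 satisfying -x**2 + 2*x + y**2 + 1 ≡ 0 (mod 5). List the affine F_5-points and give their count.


Affine F_5-points: {(0, 2), (0, 3), (2, 2), (2, 3)}; count = 4.

For each of the 25 pairs (x, y) ∈ F_5², evaluate f(x, y) mod 5. Record the zeros.
  x = 0: [0↦1, 1↦2, 2↦0, 3↦0, 4↦2]  zeros at y ∈ {2, 3}
  x = 1: [0↦2, 1↦3, 2↦1, 3↦1, 4↦3]  zeros at y ∈ ∅
  x = 2: [0↦1, 1↦2, 2↦0, 3↦0, 4↦2]  zeros at y ∈ {2, 3}
  x = 3: [0↦3, 1↦4, 2↦2, 3↦2, 4↦4]  zeros at y ∈ ∅
  x = 4: [0↦3, 1↦4, 2↦2, 3↦2, 4↦4]  zeros at y ∈ ∅
Collecting zeros: affine points = {(0, 2), (0, 3), (2, 2), (2, 3)}.
Total count |C(F_5)_aff| = 4.


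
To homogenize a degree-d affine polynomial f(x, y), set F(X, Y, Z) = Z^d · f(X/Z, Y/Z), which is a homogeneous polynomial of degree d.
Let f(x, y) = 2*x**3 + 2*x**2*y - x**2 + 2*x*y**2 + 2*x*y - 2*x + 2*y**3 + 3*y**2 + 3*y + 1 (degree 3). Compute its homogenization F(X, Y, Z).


F(X, Y, Z) = 2*X**3 + 2*X**2*Y - X**2*Z + 2*X*Y**2 + 2*X*Y*Z - 2*X*Z**2 + 2*Y**3 + 3*Y**2*Z + 3*Y*Z**2 + Z**3

deg(f) = 3.
Substitute x = X/Z, y = Y/Z into f, then multiply by Z^3.
  monomial 2·x^3·y^0 ↦ 2·X^3·Y^0·Z^0.
  monomial 2·x^2·y^1 ↦ 2·X^2·Y^1·Z^0.
  monomial -1·x^2·y^0 ↦ -1·X^2·Y^0·Z^1.
  monomial 2·x^1·y^2 ↦ 2·X^1·Y^2·Z^0.
  monomial 2·x^1·y^1 ↦ 2·X^1·Y^1·Z^1.
  monomial -2·x^1·y^0 ↦ -2·X^1·Y^0·Z^2.
  monomial 2·x^0·y^3 ↦ 2·X^0·Y^3·Z^0.
  monomial 3·x^0·y^2 ↦ 3·X^0·Y^2·Z^1.
  monomial 3·x^0·y^1 ↦ 3·X^0·Y^1·Z^2.
  monomial 1·x^0·y^0 ↦ 1·X^0·Y^0·Z^3.
Collecting: F(X, Y, Z) = 2*X**3 + 2*X**2*Y - X**2*Z + 2*X*Y**2 + 2*X*Y*Z - 2*X*Z**2 + 2*Y**3 + 3*Y**2*Z + 3*Y*Z**2 + Z**3.


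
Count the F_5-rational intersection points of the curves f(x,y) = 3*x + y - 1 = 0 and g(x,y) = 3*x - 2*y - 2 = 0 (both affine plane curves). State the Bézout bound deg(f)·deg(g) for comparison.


Common zeros: {(1, 3)}; count = 1; Bézout bound = 1.

deg(f) = 1, deg(g) = 1, so Bézout bound = 1.
Scan x ∈ F_5. For each x, list the y ∈ F_5 with f(x, y) ≡ 0 and those with g(x, y) ≡ 0 (mod 5); the common zeros in that column are the intersection.
  x = 0: f ≡ 0 at y ∈ {1}; g ≡ 0 at y ∈ {4}; common: ∅.
  x = 1: f ≡ 0 at y ∈ {3}; g ≡ 0 at y ∈ {3}; common: {3}.
  x = 2: f ≡ 0 at y ∈ {0}; g ≡ 0 at y ∈ {2}; common: ∅.
  x = 3: f ≡ 0 at y ∈ {2}; g ≡ 0 at y ∈ {1}; common: ∅.
  x = 4: f ≡ 0 at y ∈ {4}; g ≡ 0 at y ∈ {0}; common: ∅.
Collecting: common zeros = {(1, 3)}, so the count is 1.
Comparison with the Bézout bound: 1 ≤ 1 = deg(f)·deg(g), as expected for curves with no common component (the bound is attained).


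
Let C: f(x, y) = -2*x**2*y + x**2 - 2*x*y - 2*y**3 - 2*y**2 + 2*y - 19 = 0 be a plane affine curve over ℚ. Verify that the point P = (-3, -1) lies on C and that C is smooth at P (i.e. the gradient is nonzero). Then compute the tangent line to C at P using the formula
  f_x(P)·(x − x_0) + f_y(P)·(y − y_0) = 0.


Tangent line at P: -16*x - 12*y - 60 = 0.

Step 1: f(-3, -1) = 0, so P lies on C.
Step 2: partial derivatives
  f_x(x, y) = -4*x*y + 2*x - 2*y, f_y(x, y) = -2*x**2 - 2*x - 6*y**2 - 4*y + 2.
  f_x(P) = -16, f_y(P) = -12 (gradient nonzero, so P is smooth).
Step 3: tangent line at P: -16·(x − -3) + -12·(y − -1) = 0.
Expanding: -16*x - 12*y - 60 = 0.


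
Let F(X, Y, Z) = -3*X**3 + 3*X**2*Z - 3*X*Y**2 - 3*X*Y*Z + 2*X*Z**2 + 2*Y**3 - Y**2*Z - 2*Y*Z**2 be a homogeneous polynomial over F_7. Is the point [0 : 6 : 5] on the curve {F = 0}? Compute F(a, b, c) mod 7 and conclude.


F(0,6,5) ≡ 1 (mod 7); P is NOT on the curve.

Evaluate F(0, 6, 5) term-by-term (mod 7).
  -3*X**3 ↦ -3·0·1·1 = 0
  3*X**2*Z ↦ 3·0·1·5 = 0
  -3*X*Y**2 ↦ -3·0·36·1 = 0
  -3*X*Y*Z ↦ -3·0·6·5 = 0
  2*X*Z**2 ↦ 2·0·1·25 = 0
  2*Y**3 ↦ 2·1·216·1 = 432
  -Y**2*Z ↦ -1·1·36·5 = -180
  -2*Y*Z**2 ↦ -2·1·6·25 = -300
Sum: F(0, 6, 5) = (0) + (0) + (0) + (0) + (0) + (432) + (-180) + (-300) = -48.
Reducing mod 7: -48 ≡ 1 (mod 7).
Since F(a, b, c) ≡ 1 ≠ 0 (mod 7), P does NOT lie on the curve.


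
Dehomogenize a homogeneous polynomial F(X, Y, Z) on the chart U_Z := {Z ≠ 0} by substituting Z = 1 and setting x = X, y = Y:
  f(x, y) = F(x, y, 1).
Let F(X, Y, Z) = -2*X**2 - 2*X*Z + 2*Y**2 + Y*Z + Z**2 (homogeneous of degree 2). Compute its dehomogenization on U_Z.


f(x, y) = -2*x**2 - 2*x + 2*y**2 + y + 1

On U_Z we set Z = 1. Each monomial c·X^i·Y^j·Z^k in F becomes c·x^i·y^j·1^k = c·x^i·y^j.
Substituting Z = 1: F(X, Y, 1) = -2*x**2 - 2*x + 2*y**2 + y + 1.
Note: deg(f) ≤ deg(F) = 2; strict inequality happens when F is divisible by Z (lost terms).


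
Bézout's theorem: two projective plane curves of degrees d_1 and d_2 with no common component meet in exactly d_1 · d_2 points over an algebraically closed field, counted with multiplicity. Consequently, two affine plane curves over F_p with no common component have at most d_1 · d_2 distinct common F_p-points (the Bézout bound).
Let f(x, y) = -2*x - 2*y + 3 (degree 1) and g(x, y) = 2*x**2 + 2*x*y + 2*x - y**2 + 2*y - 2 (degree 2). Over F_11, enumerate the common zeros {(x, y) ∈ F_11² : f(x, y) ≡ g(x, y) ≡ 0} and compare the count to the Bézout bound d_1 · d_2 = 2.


Common zeros: {(7, 0), (10, 8)}; count = 2; Bézout bound = 2.

deg(f) = 1, deg(g) = 2, so Bézout bound = 2.
Scan x ∈ F_11. For each x, list the y ∈ F_11 with f(x, y) ≡ 0 and those with g(x, y) ≡ 0 (mod 11); the common zeros in that column are the intersection.
  x = 0: f ≡ 0 at y ∈ {7}; g ≡ 0 at y ∈ ∅; common: ∅.
  x = 1: f ≡ 0 at y ∈ {6}; g ≡ 0 at y ∈ ∅; common: ∅.
  x = 2: f ≡ 0 at y ∈ {5}; g ≡ 0 at y ∈ ∅; common: ∅.
  x = 3: f ≡ 0 at y ∈ {4}; g ≡ 0 at y ∈ {0, 8}; common: ∅.
  x = 4: f ≡ 0 at y ∈ {3}; g ≡ 0 at y ∈ ∅; common: ∅.
  x = 5: f ≡ 0 at y ∈ {2}; g ≡ 0 at y ∈ ∅; common: ∅.
  x = 6: f ≡ 0 at y ∈ {1}; g ≡ 0 at y ∈ ∅; common: ∅.
  x = 7: f ≡ 0 at y ∈ {0}; g ≡ 0 at y ∈ {0, 5}; common: {0}.
  x = 8: f ≡ 0 at y ∈ {10}; g ≡ 0 at y ∈ {3, 4}; common: ∅.
  x = 9: f ≡ 0 at y ∈ {9}; g ≡ 0 at y ∈ {4, 5}; common: ∅.
  x = 10: f ≡ 0 at y ∈ {8}; g ≡ 0 at y ∈ {3, 8}; common: {8}.
Collecting: common zeros = {(7, 0), (10, 8)}, so the count is 2.
Comparison with the Bézout bound: 2 ≤ 2 = deg(f)·deg(g), as expected for curves with no common component (the bound is attained).
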